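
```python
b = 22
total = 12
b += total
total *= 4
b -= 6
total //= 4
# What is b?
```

Trace:
`b = 22` → b = 22
`total = 12` → total = 12
`b += total` → b = 34
`total *= 4` → total = 48
`b -= 6` → b = 28
`total //= 4` → total = 12
So b = 28

Answer: 28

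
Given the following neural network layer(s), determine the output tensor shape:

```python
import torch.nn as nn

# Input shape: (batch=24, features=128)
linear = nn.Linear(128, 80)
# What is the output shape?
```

Input: (24, 128) -> Output: (24, 80)

Answer: (24, 80)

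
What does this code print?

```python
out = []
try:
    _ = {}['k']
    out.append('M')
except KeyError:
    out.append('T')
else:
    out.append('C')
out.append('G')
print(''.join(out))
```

Execution trace: 'T' (except KeyError) → 'G' (after the try/except). Output: TG

Answer: TG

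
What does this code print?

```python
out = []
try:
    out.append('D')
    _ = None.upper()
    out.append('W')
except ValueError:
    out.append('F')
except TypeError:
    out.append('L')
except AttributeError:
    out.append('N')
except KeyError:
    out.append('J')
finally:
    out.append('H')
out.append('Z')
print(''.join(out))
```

Execution trace: 'D' (try body) → 'N' (except AttributeError) → 'H' (finally) → 'Z' (after the try/except). Output: DNHZ

Answer: DNHZ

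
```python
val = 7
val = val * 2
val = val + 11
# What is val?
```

Trace:
`val = 7` → val = 7
`val = val * 2` → val = 14
`val = val + 11` → val = 25
So val = 25

Answer: 25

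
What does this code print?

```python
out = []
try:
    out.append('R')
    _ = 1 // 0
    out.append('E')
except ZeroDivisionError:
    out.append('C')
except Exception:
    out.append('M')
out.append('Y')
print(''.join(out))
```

Execution trace: 'R' (try body) → 'C' (except ZeroDivisionError) → 'Y' (after the try/except). Output: RCY

Answer: RCY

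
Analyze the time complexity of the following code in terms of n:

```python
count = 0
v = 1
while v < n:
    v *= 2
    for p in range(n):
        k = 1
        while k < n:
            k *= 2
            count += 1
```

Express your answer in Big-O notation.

Each loop level contributes: log n × n × log n. Multiplying the contributions gives O(n log² n).

Answer: O(n log² n)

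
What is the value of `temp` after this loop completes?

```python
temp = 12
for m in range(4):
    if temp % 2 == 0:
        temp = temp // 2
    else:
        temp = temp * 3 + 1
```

Collatz-style transformation from 12
`temp` takes the values: 12 → 6 → 3 → 10 → 5

Answer: 5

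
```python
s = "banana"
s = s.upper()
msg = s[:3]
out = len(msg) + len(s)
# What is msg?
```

Trace:
`s = "banana"` → s = 'banana'
`s = s.upper()` → s = 'BANANA'
`msg = s[:3]` → msg = 'BAN'
`out = len(msg) + len(s)` → out = 9
So msg = 'BAN'

Answer: 'BAN'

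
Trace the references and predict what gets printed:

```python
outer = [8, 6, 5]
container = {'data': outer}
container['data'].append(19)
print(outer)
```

Key concept: dict holds reference to list.
Step by step:
`outer = [8, 6, 5]` → outer = [8, 6, 5]
`container = {'data': outer}` → container = {'data': [8, 6, 5]}
`container['data'].append(19)` → outer = [8, 6, 5, 19]; container = {'data': [8, 6, 5, 19]}
`print(outer)` → prints [8, 6, 5, 19]

Answer: [8, 6, 5, 19]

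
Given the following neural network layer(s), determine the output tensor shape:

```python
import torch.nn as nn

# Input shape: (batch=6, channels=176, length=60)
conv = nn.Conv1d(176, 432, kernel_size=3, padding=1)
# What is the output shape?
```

Input: (6, 176, 60) -> Output: (6, 432, 60)

Answer: (6, 432, 60)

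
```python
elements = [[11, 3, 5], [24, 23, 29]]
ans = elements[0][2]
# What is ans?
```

Trace:
`elements = [[11, 3, 5], [24, 23, 29]]` → elements = [[11, 3, 5], [24, 23, 29]]
`ans = elements[0][2]` → ans = 5
So ans = 5

Answer: 5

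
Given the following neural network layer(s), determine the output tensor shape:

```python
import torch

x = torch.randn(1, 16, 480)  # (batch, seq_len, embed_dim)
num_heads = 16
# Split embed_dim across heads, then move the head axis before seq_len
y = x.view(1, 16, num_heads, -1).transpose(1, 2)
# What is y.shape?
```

Input: (1, 16, 480) -> head_dim = 480 // 16 = 30; after view: (1, 16, 16, 30) -> after transpose(1, 2): (1, 16, 16, 30) -> Output: (1, 16, 16, 30)

Answer: (1, 16, 16, 30)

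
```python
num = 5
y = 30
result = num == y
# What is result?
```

Trace:
`num = 5` → num = 5
`y = 30` → y = 30
`result = num == y` → result = False
So result = False

Answer: False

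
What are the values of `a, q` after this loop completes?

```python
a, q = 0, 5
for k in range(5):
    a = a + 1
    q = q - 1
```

a goes 0→5, q goes 5→0
`a, q` takes the values: (0, 5) → (1, 5) → (1, 4) → (2, 4) → (2, 3) → (3, 3) → (3, 2) → (4, 2) → (4, 1) → (5, 1) → (5, 0)

Answer: 5, 0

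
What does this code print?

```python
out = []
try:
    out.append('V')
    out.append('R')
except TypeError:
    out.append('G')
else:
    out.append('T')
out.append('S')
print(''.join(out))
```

Execution trace: 'V' (try body) → 'R' (try body, no exception) → 'T' (else) → 'S' (after the try/except). Output: VRTS

Answer: VRTS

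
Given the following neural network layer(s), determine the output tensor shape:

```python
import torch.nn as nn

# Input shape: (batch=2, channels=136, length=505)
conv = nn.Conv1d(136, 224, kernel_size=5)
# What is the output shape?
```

Input: (2, 136, 505) -> Output: (2, 224, 501)

Answer: (2, 224, 501)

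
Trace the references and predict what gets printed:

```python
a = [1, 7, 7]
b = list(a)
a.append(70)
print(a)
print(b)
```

Key concept: list() constructor creates copy.
Step by step:
`a = [1, 7, 7]` → a = [1, 7, 7]
`b = list(a)` → b = [1, 7, 7]
`a.append(70)` → a = [1, 7, 7, 70]
`print(a)` → prints [1, 7, 7, 70]
`print(b)` → prints [1, 7, 7]

Answer:
[1, 7, 7, 70]
[1, 7, 7]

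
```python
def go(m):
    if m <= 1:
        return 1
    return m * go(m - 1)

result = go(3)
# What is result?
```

go(3) = 3 * 2 * 1 = 6

Answer: 6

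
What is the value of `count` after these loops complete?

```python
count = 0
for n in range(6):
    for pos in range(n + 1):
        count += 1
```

Triangle: 1 + 2 + ... + 6
`count` takes the values: 0 → 1 → 2 → 3 → 4 → 5 → 6 → 7 → 8 → 9 → 10 → 11 → 12 → 13 → 14 → 15 → 16 → 17 → 18 → 19 → 20 → 21

Answer: 21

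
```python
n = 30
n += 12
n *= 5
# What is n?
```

Trace:
`n = 30` → n = 30
`n += 12` → n = 42
`n *= 5` → n = 210
So n = 210

Answer: 210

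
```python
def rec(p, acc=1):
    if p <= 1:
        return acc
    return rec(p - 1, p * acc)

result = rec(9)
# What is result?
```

Accumulator trace (n, acc): (9, 1) -> (8, 9) -> (7, 72) -> (6, 504) -> (5, 3024) -> (4, 15120) -> (3, 60480) -> (2, 181440) -> (1, 362880) -> return 362880

Answer: 362880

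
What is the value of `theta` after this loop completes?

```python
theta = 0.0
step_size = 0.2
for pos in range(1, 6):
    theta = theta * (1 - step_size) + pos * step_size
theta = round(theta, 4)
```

Moving average with lr=0.2
`theta` takes the values: 0.0 → 0.2 → 0.56 → 1.048 → 1.6384 → 2.31072 → 2.3107

Answer: 2.3107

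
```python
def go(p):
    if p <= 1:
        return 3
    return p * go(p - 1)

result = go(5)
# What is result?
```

go(5) = 5 * 4 * 3 * 2 * 3 = 360

Answer: 360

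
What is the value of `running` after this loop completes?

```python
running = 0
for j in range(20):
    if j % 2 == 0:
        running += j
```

Sum of even numbers 0 to 19
`running` takes the values: 0 → 2 → 6 → 12 → 20 → 30 → 42 → 56 → 72 → 90

Answer: 90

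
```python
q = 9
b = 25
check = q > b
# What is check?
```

Trace:
`q = 9` → q = 9
`b = 25` → b = 25
`check = q > b` → check = False
So check = False

Answer: False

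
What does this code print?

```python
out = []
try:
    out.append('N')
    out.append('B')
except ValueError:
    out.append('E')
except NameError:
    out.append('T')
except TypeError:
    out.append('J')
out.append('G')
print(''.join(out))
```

Execution trace: 'N' (try body) → 'B' (try body, no exception) → 'G' (after the try/except). Output: NBG

Answer: NBG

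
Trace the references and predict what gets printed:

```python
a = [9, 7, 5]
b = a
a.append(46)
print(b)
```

Key concept: basic list aliasing.
Step by step:
`a = [9, 7, 5]` → a = [9, 7, 5]
`b = a` → b = [9, 7, 5] (same object as a)
`a.append(46)` → a = [9, 7, 5, 46] (same object as b); b = [9, 7, 5, 46] (same object as a)
`print(b)` → prints [9, 7, 5, 46]

Answer: [9, 7, 5, 46]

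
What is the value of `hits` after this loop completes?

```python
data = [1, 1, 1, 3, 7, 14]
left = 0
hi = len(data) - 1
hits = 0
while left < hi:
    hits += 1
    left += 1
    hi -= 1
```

Iterations until pointers meet (list length 6)
`hits` takes the values: 0 → 1 → 2 → 3

Answer: 3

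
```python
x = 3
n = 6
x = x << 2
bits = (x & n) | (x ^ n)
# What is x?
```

Trace:
`x = 3` → x = 3
`n = 6` → n = 6
`x = x << 2` → x = 12
`bits = (x & n) | (x ^ n)` → bits = 14
So x = 12

Answer: 12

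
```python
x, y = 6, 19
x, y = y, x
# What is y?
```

Trace:
`x, y = 6, 19` → x = 6; y = 19
`x, y = y, x` → x = 19; y = 6
So y = 6

Answer: 6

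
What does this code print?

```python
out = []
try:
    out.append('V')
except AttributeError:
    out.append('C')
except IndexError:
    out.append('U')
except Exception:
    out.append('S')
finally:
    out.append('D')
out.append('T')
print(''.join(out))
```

Execution trace: 'V' (try body, no exception) → 'D' (finally) → 'T' (after the try/except). Output: VDT

Answer: VDT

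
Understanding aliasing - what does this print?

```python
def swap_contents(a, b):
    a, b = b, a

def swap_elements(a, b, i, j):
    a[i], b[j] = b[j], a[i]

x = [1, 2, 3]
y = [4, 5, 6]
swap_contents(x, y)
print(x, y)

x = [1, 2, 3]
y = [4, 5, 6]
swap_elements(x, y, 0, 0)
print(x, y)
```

Key concept: parameter rebinding vs mutation.
Step by step:
`x = [1, 2, 3]` → x = [1, 2, 3]
`y = [4, 5, 6]` → y = [4, 5, 6]
`swap_contents(x, y)` → no visible change to tracked variables
`print(x, y)` → prints [1, 2, 3] [4, 5, 6]
`x = [1, 2, 3]` → x = [1, 2, 3]
`y = [4, 5, 6]` → y = [4, 5, 6]
`swap_elements(x, y, 0, 0)` → x = [4, 2, 3]; y = [1, 5, 6]
`print(x, y)` → prints [4, 2, 3] [1, 5, 6]

Answer:
[1, 2, 3] [4, 5, 6]
[4, 2, 3] [1, 5, 6]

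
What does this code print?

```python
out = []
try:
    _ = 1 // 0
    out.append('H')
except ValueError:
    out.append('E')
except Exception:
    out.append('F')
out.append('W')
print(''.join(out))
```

Execution trace: 'F' (except Exception) → 'W' (after the try/except). Output: FW

Answer: FW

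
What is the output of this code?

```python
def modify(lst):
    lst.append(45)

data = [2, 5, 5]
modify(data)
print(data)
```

Key concept: function modifies passed list.
Step by step:
`data = [2, 5, 5]` → data = [2, 5, 5]
`modify(data)` → data = [2, 5, 5, 45]
`print(data)` → prints [2, 5, 5, 45]

Answer: [2, 5, 5, 45]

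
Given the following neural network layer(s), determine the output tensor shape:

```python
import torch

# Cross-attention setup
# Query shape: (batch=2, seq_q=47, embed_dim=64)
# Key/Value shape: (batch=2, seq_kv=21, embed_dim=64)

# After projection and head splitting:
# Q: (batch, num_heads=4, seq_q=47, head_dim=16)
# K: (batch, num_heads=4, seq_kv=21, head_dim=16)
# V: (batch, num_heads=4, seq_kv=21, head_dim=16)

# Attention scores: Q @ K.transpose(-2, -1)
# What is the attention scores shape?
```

Input: (2, 47, 64) -> Output: (2, 4, 47, 21)

Answer: (2, 4, 47, 21)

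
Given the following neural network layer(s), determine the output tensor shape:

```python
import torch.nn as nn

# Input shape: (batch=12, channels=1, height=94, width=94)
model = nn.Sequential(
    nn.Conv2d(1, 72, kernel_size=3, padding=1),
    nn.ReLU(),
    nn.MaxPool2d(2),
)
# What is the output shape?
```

Input: (12, 1, 94, 94) -> after Conv2d: (12, 72, 94, 94) -> after ReLU: (12, 72, 94, 94) -> Output: (12, 72, 47, 47)

Answer: (12, 72, 47, 47)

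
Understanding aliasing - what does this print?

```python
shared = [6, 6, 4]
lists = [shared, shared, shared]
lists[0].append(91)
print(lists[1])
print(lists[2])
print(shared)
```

Key concept: list of same reference.
Step by step:
`shared = [6, 6, 4]` → shared = [6, 6, 4]
`lists = [shared, shared, shared]` → lists = [[6, 6, 4], [6, 6, 4], [6, 6, 4]]
`lists[0].append(91)` → shared = [6, 6, 4, 91]; lists = [[6, 6, 4, 91], [6, 6, 4, 91], [6, 6, 4, 91]]
`print(lists[1])` → prints [6, 6, 4, 91]
`print(lists[2])` → prints [6, 6, 4, 91]
`print(shared)` → prints [6, 6, 4, 91]

Answer:
[6, 6, 4, 91]
[6, 6, 4, 91]
[6, 6, 4, 91]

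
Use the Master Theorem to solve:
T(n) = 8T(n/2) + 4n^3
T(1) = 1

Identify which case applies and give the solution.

a=8, b=2, f(n)=4n^3. log_2(8) = 3. Since c=3 = 3, Case 2 applies: T(n) = Θ(n^log_b(a) · log n) = O(n^3 log n).

Answer: O(n^3 log n) - Case 2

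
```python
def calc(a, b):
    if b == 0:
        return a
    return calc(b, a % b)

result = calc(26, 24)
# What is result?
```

calc(26, 24) -> calc(24, 2) -> calc(2, 0) -> 2

Answer: 2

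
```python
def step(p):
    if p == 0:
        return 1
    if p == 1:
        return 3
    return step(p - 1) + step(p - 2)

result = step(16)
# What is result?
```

Build up from base cases: step(0)=1, step(1)=3, step(2)=4, step(3)=7, step(4)=11, step(5)=18, step(6)=29, ..., step(16)=3571

Answer: 3571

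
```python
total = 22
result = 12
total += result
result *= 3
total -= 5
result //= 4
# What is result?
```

Trace:
`total = 22` → total = 22
`result = 12` → result = 12
`total += result` → total = 34
`result *= 3` → result = 36
`total -= 5` → total = 29
`result //= 4` → result = 9
So result = 9

Answer: 9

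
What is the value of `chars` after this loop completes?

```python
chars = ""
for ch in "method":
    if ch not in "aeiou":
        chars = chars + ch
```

Remove vowels from 'method'
`chars` takes the values: "" → "m" → "mt" → "mth" → "mthd"

Answer: "mthd"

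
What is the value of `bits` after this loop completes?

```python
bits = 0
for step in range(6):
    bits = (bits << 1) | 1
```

Build 6 consecutive 1-bits: 0b111111
`bits` takes the values: 0 → 1 → 3 → 7 → 15 → 31 → 63

Answer: 63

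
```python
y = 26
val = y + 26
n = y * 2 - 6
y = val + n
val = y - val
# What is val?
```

Trace:
`y = 26` → y = 26
`val = y + 26` → val = 52
`n = y * 2 - 6` → n = 46
`y = val + n` → y = 98
`val = y - val` → val = 46
So val = 46

Answer: 46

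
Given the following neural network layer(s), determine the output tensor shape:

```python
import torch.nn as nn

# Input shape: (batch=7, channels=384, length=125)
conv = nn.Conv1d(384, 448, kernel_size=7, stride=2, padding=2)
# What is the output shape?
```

Input: (7, 384, 125) -> Output: (7, 448, 62)

Answer: (7, 448, 62)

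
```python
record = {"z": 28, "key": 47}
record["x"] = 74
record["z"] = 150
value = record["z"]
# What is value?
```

Trace:
`record = {"z": 28, "key": 47}` → record = {'z': 28, 'key': 47}
`record["x"] = 74` → record = {'z': 28, 'key': 47, 'x': 74}
`record["z"] = 150` → record = {'z': 150, 'key': 47, 'x': 74}
`value = record["z"]` → value = 150
So value = 150

Answer: 150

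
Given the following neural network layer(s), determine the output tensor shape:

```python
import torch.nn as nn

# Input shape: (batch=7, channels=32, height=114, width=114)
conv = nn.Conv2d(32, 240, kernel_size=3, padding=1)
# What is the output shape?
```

Input: (7, 32, 114, 114) -> Output: (7, 240, 114, 114)

Answer: (7, 240, 114, 114)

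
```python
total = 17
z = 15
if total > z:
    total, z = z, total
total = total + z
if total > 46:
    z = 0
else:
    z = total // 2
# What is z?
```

Trace:
`total = 17` → total = 17
`z = 15` → z = 15
`if total > z: ...` → total > z is True → total = 15; z = 17
`total = total + z` → total = 32
`if total > 46: ...` → total > 46 is False, take else branch → z = 16
So z = 16

Answer: 16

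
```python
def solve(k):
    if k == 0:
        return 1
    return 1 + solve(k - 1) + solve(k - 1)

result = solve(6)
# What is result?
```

solve(k) = 1 + 2·solve(k-1), solve(0)=1. Closed form: (1+1)·2^6 - 1 = 127.

Answer: 127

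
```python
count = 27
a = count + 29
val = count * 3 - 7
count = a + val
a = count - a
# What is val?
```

Trace:
`count = 27` → count = 27
`a = count + 29` → a = 56
`val = count * 3 - 7` → val = 74
`count = a + val` → count = 130
`a = count - a` → a = 74
So val = 74

Answer: 74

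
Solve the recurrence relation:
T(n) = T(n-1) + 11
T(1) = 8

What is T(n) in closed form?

Unrolling: T(n) = T(1) + 11·(n-1) = 8 + 11(n-1) = 11n - 3.

Answer: T(n) = 11n - 3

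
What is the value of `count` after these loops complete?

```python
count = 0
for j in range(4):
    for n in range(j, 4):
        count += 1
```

Upper triangle: 4 + 3 + ... + 1
`count` takes the values: 0 → 1 → 2 → 3 → 4 → 5 → 6 → 7 → 8 → 9 → 10

Answer: 10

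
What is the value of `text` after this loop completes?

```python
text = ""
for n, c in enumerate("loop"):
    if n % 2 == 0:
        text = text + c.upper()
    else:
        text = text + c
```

Uppercase even positions in 'loop'
`text` takes the values: "" → "L" → "Lo" → "LoO" → "LoOp"

Answer: "LoOp"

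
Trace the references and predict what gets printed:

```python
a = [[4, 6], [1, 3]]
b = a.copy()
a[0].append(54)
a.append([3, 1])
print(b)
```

Key concept: shallow copy with nested lists.
Step by step:
`a = [[4, 6], [1, 3]]` → a = [[4, 6], [1, 3]]
`b = a.copy()` → b = [[4, 6], [1, 3]]
`a[0].append(54)` → a = [[4, 6, 54], [1, 3]]; b = [[4, 6, 54], [1, 3]]
`a.append([3, 1])` → a = [[4, 6, 54], [1, 3], [3, 1]]
`print(b)` → prints [[4, 6, 54], [1, 3]]

Answer: [[4, 6, 54], [1, 3]]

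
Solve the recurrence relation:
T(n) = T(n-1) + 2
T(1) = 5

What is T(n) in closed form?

Unrolling: T(n) = T(1) + 2·(n-1) = 5 + 2(n-1) = 2n + 3.

Answer: T(n) = 2n + 3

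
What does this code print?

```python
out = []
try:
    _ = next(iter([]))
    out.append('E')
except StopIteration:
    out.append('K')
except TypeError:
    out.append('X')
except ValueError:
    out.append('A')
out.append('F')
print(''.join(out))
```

Execution trace: 'K' (except StopIteration) → 'F' (after the try/except). Output: KF

Answer: KF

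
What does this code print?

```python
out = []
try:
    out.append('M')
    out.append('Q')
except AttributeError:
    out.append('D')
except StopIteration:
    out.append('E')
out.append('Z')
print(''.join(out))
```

Execution trace: 'M' (try body) → 'Q' (try body, no exception) → 'Z' (after the try/except). Output: MQZ

Answer: MQZ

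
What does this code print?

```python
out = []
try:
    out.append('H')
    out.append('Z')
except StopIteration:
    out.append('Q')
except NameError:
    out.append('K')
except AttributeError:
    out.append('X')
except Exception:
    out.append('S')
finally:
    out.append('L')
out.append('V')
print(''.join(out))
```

Execution trace: 'H' (try body) → 'Z' (try body, no exception) → 'L' (finally) → 'V' (after the try/except). Output: HZLV

Answer: HZLV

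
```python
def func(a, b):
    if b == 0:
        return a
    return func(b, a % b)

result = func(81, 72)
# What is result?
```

func(81, 72) -> func(72, 9) -> func(9, 0) -> 9

Answer: 9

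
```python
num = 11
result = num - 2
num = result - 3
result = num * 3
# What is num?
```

Trace:
`num = 11` → num = 11
`result = num - 2` → result = 9
`num = result - 3` → num = 6
`result = num * 3` → result = 18
So num = 6

Answer: 6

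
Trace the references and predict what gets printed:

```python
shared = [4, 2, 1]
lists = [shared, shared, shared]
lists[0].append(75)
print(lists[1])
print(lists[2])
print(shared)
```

Key concept: list of same reference.
Step by step:
`shared = [4, 2, 1]` → shared = [4, 2, 1]
`lists = [shared, shared, shared]` → lists = [[4, 2, 1], [4, 2, 1], [4, 2, 1]]
`lists[0].append(75)` → shared = [4, 2, 1, 75]; lists = [[4, 2, 1, 75], [4, 2, 1, 75], [4, 2, 1, 75]]
`print(lists[1])` → prints [4, 2, 1, 75]
`print(lists[2])` → prints [4, 2, 1, 75]
`print(shared)` → prints [4, 2, 1, 75]

Answer:
[4, 2, 1, 75]
[4, 2, 1, 75]
[4, 2, 1, 75]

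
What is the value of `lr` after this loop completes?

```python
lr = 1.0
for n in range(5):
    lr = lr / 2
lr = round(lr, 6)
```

Halving LR 5 times: 1 / 2^5
`lr` takes the values: 1.0 → 0.5 → 0.25 → 0.125 → 0.0625 → 0.03125

Answer: 0.03125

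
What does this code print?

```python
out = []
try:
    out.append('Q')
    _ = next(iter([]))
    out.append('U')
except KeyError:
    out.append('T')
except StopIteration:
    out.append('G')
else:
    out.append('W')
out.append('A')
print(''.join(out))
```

Execution trace: 'Q' (try body) → 'G' (except StopIteration) → 'A' (after the try/except). Output: QGA

Answer: QGA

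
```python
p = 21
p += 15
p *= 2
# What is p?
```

Trace:
`p = 21` → p = 21
`p += 15` → p = 36
`p *= 2` → p = 72
So p = 72

Answer: 72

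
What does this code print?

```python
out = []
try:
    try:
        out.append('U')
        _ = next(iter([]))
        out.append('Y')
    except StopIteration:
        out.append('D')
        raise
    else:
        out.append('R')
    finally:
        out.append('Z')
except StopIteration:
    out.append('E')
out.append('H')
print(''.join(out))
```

Execution trace: 'U' (inner try body) → 'D' (inner except StopIteration) → 'Z' (inner finally) → 'E' (outer except StopIteration) → 'H' (after the try/except). Output: UDZEH

Answer: UDZEH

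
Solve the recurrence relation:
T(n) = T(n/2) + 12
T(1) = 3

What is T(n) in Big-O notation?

Each step divides n by 2 and adds 12. After log_2(n) steps we reach T(1)=3. So T(n) = 12·log_2(n) + 3 = O(log n).

Answer: O(log n)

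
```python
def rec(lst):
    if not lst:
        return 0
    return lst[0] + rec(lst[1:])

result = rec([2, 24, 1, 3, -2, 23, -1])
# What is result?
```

2 + 24 + 1 + 3 + (-2) + 23 + (-1) + 0 = 50

Answer: 50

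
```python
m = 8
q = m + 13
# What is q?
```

Trace:
`m = 8` → m = 8
`q = m + 13` → q = 21
So q = 21

Answer: 21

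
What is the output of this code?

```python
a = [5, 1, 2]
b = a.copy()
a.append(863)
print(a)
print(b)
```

Key concept: list.copy() creates independent copy.
Step by step:
`a = [5, 1, 2]` → a = [5, 1, 2]
`b = a.copy()` → b = [5, 1, 2]
`a.append(863)` → a = [5, 1, 2, 863]
`print(a)` → prints [5, 1, 2, 863]
`print(b)` → prints [5, 1, 2]

Answer:
[5, 1, 2, 863]
[5, 1, 2]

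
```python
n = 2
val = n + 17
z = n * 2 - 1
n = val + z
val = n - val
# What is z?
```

Trace:
`n = 2` → n = 2
`val = n + 17` → val = 19
`z = n * 2 - 1` → z = 3
`n = val + z` → n = 22
`val = n - val` → val = 3
So z = 3

Answer: 3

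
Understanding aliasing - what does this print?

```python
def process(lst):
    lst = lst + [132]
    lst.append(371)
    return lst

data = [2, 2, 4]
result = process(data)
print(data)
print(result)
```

Key concept: rebinding parameter vs mutation.
Step by step:
`data = [2, 2, 4]` → data = [2, 2, 4]
`result = process(data)` → result = [2, 2, 4, 132, 371]
`print(data)` → prints [2, 2, 4]
`print(result)` → prints [2, 2, 4, 132, 371]

Answer:
[2, 2, 4]
[2, 2, 4, 132, 371]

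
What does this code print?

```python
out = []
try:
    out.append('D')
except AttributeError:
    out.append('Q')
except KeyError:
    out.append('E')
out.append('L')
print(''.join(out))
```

Execution trace: 'D' (try body, no exception) → 'L' (after the try/except). Output: DL

Answer: DL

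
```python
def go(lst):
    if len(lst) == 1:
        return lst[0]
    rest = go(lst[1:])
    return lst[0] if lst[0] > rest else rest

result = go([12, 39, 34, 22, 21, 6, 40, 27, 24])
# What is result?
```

Recursive max over [12, 39, 34, 22, 21, 6, 40, 27, 24] = 40

Answer: 40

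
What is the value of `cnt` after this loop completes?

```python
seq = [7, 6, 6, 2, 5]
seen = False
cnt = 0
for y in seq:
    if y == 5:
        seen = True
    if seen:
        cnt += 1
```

Count elements after first 5 in [7, 6, 6, 2, 5]
`cnt` takes the values: 0 → 1

Answer: 1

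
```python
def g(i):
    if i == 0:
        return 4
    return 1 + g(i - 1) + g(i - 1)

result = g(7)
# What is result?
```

g(i) = 1 + 2·g(i-1), g(0)=4. Closed form: (4+1)·2^7 - 1 = 639.

Answer: 639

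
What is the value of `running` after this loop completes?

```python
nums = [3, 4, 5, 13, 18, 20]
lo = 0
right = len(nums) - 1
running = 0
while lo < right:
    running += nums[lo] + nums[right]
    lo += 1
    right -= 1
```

Sum of pairs from ends
`running` takes the values: 0 → 23 → 45 → 63

Answer: 63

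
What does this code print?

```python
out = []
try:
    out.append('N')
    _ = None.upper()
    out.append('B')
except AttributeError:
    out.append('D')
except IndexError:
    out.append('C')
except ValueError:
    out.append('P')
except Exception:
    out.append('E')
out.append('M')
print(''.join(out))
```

Execution trace: 'N' (try body) → 'D' (except AttributeError) → 'M' (after the try/except). Output: NDM

Answer: NDM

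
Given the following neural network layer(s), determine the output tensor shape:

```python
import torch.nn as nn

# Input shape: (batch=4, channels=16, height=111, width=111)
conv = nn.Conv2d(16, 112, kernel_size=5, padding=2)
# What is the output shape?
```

Input: (4, 16, 111, 111) -> Output: (4, 112, 111, 111)

Answer: (4, 112, 111, 111)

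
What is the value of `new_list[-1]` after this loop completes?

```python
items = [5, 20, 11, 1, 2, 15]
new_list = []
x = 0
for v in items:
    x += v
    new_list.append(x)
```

Cumulative sum ends at 54
`new_list` takes the values: [] → [5] → [5, 25] → [5, 25, 36] → [5, 25, 36, 37] → [5, 25, 36, 37, 39] → [5, 25, 36, 37, 39, 54]
So `new_list[-1]` = 54

Answer: 54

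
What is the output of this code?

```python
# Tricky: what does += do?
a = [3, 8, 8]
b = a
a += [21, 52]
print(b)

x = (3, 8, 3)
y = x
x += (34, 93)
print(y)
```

Key concept: += behavior differs for mutable vs immutable.
Step by step:
`a = [3, 8, 8]` → a = [3, 8, 8]
`b = a` → b = [3, 8, 8] (same object as a)
`a += [21, 52]` → a = [3, 8, 8, 21, 52] (same object as b); b = [3, 8, 8, 21, 52] (same object as a)
`print(b)` → prints [3, 8, 8, 21, 52]
`x = (3, 8, 3)` → x = (3, 8, 3)
`y = x` → y = (3, 8, 3)
`x += (34, 93)` → x = (3, 8, 3, 34, 93)
`print(y)` → prints (3, 8, 3)

Answer:
[3, 8, 8, 21, 52]
(3, 8, 3)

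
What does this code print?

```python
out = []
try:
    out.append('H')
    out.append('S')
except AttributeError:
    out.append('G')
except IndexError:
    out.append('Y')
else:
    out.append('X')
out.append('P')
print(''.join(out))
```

Execution trace: 'H' (try body) → 'S' (try body, no exception) → 'X' (else) → 'P' (after the try/except). Output: HSXP

Answer: HSXP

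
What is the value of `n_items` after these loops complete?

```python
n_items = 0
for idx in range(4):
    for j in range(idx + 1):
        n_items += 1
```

Triangle: 1 + 2 + ... + 4
`n_items` takes the values: 0 → 1 → 2 → 3 → 4 → 5 → 6 → 7 → 8 → 9 → 10

Answer: 10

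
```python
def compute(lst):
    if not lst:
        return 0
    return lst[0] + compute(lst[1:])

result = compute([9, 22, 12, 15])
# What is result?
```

9 + 22 + 12 + 15 + 0 = 58

Answer: 58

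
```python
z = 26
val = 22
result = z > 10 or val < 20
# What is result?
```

Trace:
`z = 26` → z = 26
`val = 22` → val = 22
`result = z > 10 or val < 20` → result = True
So result = True

Answer: True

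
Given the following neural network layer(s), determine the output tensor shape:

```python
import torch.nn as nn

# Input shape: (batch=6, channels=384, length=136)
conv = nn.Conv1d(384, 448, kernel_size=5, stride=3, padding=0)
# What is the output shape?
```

Input: (6, 384, 136) -> Output: (6, 448, 44)

Answer: (6, 448, 44)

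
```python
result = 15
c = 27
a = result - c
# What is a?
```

Trace:
`result = 15` → result = 15
`c = 27` → c = 27
`a = result - c` → a = -12
So a = -12

Answer: -12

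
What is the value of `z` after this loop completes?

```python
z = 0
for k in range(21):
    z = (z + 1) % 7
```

Increment mod 7, 21 times = 0
`z` takes the values: 0 → 1 → 2 → 3 → 4 → 5 → 6 → 0 → 1 → 2 → 3 → 4 → 5 → 6 → 0 → 1 → 2 → 3 → 4 → 5 → 6 → 0

Answer: 0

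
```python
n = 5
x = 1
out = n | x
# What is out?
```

Trace:
`n = 5` → n = 5
`x = 1` → x = 1
`out = n | x` → out = 5
So out = 5

Answer: 5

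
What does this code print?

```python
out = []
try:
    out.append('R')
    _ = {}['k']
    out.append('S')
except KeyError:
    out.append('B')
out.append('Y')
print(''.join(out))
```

Execution trace: 'R' (try body) → 'B' (except KeyError) → 'Y' (after the try/except). Output: RBY

Answer: RBY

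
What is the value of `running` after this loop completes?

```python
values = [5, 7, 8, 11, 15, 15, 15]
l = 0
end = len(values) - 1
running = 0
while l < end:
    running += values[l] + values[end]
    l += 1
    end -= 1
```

Sum of pairs from ends
`running` takes the values: 0 → 20 → 42 → 65

Answer: 65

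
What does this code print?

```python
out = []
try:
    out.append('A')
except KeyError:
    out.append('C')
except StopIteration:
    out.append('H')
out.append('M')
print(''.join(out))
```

Execution trace: 'A' (try body, no exception) → 'M' (after the try/except). Output: AM

Answer: AM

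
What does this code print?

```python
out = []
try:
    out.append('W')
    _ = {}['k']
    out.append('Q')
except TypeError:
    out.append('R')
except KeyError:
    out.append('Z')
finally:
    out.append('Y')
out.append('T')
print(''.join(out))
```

Execution trace: 'W' (try body) → 'Z' (except KeyError) → 'Y' (finally) → 'T' (after the try/except). Output: WZYT

Answer: WZYT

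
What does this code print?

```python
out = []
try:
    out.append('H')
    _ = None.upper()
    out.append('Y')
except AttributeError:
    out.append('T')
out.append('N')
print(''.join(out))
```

Execution trace: 'H' (try body) → 'T' (except AttributeError) → 'N' (after the try/except). Output: HTN

Answer: HTN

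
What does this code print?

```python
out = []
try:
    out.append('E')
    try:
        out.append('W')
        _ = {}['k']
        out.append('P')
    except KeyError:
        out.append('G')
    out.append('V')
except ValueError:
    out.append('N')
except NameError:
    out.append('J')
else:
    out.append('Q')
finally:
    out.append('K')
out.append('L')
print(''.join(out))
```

Execution trace: 'E' (try body) → 'W' (inner try body) → 'G' (inner except KeyError) → 'V' (try body, no exception) → 'Q' (else) → 'K' (finally) → 'L' (after the try/except). Output: EWGVQKL

Answer: EWGVQKL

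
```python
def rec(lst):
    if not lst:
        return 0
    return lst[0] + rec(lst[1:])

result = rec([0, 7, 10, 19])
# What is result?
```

0 + 7 + 10 + 19 + 0 = 36

Answer: 36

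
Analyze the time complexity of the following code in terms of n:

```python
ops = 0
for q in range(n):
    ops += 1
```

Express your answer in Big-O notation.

Each loop level contributes: n. Multiplying the contributions gives O(n).

Answer: O(n)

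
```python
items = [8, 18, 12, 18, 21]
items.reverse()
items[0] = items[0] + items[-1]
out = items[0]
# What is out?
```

Trace:
`items = [8, 18, 12, 18, 21]` → items = [8, 18, 12, 18, 21]
`items.reverse()` → items = [21, 18, 12, 18, 8]
`items[0] = items[0] + items[-1]` → items = [29, 18, 12, 18, 8]
`out = items[0]` → out = 29
So out = 29

Answer: 29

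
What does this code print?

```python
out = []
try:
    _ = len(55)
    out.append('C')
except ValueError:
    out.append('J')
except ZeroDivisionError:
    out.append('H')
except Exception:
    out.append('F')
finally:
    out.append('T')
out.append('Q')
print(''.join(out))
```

Execution trace: 'F' (except Exception) → 'T' (finally) → 'Q' (after the try/except). Output: FTQ

Answer: FTQ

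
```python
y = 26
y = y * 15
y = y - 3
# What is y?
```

Trace:
`y = 26` → y = 26
`y = y * 15` → y = 390
`y = y - 3` → y = 387
So y = 387

Answer: 387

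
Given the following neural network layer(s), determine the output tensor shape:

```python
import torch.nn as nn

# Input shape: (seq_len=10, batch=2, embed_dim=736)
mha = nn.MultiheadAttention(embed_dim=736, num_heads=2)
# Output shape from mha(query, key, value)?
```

Input: (10, 2, 736) -> Output: (10, 2, 736)

Answer: (10, 2, 736)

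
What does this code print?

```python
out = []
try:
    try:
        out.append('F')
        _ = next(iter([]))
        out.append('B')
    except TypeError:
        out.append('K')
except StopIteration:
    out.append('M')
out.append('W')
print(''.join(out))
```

Execution trace: 'F' (try body) → 'M' (outer except StopIteration) → 'W' (after the try/except). Output: FMW

Answer: FMW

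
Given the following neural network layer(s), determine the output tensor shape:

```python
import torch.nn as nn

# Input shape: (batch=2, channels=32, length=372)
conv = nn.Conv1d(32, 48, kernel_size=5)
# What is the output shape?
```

Input: (2, 32, 372) -> Output: (2, 48, 368)

Answer: (2, 48, 368)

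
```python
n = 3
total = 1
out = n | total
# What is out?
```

Trace:
`n = 3` → n = 3
`total = 1` → total = 1
`out = n | total` → out = 3
So out = 3

Answer: 3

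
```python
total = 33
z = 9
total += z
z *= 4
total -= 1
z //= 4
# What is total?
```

Trace:
`total = 33` → total = 33
`z = 9` → z = 9
`total += z` → total = 42
`z *= 4` → z = 36
`total -= 1` → total = 41
`z //= 4` → z = 9
So total = 41

Answer: 41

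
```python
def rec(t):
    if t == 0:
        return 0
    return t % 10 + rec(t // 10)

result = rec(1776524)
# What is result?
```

Sum of digits of 1776524: 4 + 2 + 5 + 6 + 7 + 7 + 1 = 32

Answer: 32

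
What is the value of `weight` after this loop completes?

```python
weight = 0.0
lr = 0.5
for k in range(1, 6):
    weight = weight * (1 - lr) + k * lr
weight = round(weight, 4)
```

Moving average with lr=0.5
`weight` takes the values: 0.0 → 0.5 → 1.25 → 2.125 → 3.0625 → 4.03125 → 4.0312

Answer: 4.0312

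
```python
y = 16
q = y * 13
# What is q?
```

Trace:
`y = 16` → y = 16
`q = y * 13` → q = 208
So q = 208

Answer: 208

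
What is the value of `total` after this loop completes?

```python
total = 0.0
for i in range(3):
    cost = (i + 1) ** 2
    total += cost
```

Sum of squared losses 1² + 2² + ... + 3²
`total` takes the values: 0.0 → 1.0 → 5.0 → 14.0

Answer: 14.0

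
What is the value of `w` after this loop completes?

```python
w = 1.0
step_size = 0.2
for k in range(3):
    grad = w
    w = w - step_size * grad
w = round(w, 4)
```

Gradient descent: w = 1.0 * (1 - 0.2)^3
`w` takes the values: 1.0 → 0.8 → 0.64 → 0.512

Answer: 0.512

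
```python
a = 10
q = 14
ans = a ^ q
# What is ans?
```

Trace:
`a = 10` → a = 10
`q = 14` → q = 14
`ans = a ^ q` → ans = 4
So ans = 4

Answer: 4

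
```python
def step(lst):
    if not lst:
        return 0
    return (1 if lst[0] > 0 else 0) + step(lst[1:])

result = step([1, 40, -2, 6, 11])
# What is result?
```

Count of positive elements in [1, 40, -2, 6, 11] = 4

Answer: 4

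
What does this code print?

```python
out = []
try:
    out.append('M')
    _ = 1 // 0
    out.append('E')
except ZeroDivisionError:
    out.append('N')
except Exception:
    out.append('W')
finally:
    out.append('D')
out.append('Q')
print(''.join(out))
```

Execution trace: 'M' (try body) → 'N' (except ZeroDivisionError) → 'D' (finally) → 'Q' (after the try/except). Output: MNDQ

Answer: MNDQ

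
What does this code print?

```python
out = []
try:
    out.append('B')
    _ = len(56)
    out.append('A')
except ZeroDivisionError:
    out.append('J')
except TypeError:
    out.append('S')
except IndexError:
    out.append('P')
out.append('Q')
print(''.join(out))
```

Execution trace: 'B' (try body) → 'S' (except TypeError) → 'Q' (after the try/except). Output: BSQ

Answer: BSQ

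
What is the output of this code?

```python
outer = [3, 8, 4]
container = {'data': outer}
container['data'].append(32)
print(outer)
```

Key concept: dict holds reference to list.
Step by step:
`outer = [3, 8, 4]` → outer = [3, 8, 4]
`container = {'data': outer}` → container = {'data': [3, 8, 4]}
`container['data'].append(32)` → outer = [3, 8, 4, 32]; container = {'data': [3, 8, 4, 32]}
`print(outer)` → prints [3, 8, 4, 32]

Answer: [3, 8, 4, 32]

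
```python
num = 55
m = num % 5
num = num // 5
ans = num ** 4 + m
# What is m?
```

Trace:
`num = 55` → num = 55
`m = num % 5` → m = 0
`num = num // 5` → num = 11
`ans = num ** 4 + m` → ans = 14641
So m = 0

Answer: 0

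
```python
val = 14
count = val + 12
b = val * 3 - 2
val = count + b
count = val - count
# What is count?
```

Trace:
`val = 14` → val = 14
`count = val + 12` → count = 26
`b = val * 3 - 2` → b = 40
`val = count + b` → val = 66
`count = val - count` → count = 40
So count = 40

Answer: 40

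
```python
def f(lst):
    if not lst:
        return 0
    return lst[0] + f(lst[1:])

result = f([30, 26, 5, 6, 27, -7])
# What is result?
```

30 + 26 + 5 + 6 + 27 + (-7) + 0 = 87

Answer: 87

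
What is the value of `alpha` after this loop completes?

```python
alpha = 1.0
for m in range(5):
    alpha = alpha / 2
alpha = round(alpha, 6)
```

Halving LR 5 times: 1 / 2^5
`alpha` takes the values: 1.0 → 0.5 → 0.25 → 0.125 → 0.0625 → 0.03125

Answer: 0.03125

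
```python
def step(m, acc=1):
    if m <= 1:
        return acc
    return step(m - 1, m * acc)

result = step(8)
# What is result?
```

Accumulator trace (n, acc): (8, 1) -> (7, 8) -> (6, 56) -> (5, 336) -> (4, 1680) -> (3, 6720) -> (2, 20160) -> (1, 40320) -> return 40320

Answer: 40320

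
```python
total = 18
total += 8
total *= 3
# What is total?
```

Trace:
`total = 18` → total = 18
`total += 8` → total = 26
`total *= 3` → total = 78
So total = 78

Answer: 78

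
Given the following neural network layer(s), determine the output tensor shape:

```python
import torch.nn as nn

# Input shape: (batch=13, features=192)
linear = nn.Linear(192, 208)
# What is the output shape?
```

Input: (13, 192) -> Output: (13, 208)

Answer: (13, 208)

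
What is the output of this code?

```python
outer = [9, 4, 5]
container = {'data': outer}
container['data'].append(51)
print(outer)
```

Key concept: dict holds reference to list.
Step by step:
`outer = [9, 4, 5]` → outer = [9, 4, 5]
`container = {'data': outer}` → container = {'data': [9, 4, 5]}
`container['data'].append(51)` → outer = [9, 4, 5, 51]; container = {'data': [9, 4, 5, 51]}
`print(outer)` → prints [9, 4, 5, 51]

Answer: [9, 4, 5, 51]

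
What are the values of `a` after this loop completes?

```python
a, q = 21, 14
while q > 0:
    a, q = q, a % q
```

GCD of 21 and 14
`a` takes the values: 21 → 14 → 7

Answer: 7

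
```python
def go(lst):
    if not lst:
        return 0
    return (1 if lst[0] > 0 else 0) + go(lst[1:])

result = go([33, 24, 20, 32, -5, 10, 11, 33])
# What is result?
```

Count of positive elements in [33, 24, 20, 32, -5, 10, 11, 33] = 7

Answer: 7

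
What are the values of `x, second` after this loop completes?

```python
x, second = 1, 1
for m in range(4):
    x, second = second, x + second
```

Fibonacci: after 4 iterations
`x, second` takes the values: (1, 1) → (1, 2) → (2, 3) → (3, 5) → (5, 8)

Answer: 5, 8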